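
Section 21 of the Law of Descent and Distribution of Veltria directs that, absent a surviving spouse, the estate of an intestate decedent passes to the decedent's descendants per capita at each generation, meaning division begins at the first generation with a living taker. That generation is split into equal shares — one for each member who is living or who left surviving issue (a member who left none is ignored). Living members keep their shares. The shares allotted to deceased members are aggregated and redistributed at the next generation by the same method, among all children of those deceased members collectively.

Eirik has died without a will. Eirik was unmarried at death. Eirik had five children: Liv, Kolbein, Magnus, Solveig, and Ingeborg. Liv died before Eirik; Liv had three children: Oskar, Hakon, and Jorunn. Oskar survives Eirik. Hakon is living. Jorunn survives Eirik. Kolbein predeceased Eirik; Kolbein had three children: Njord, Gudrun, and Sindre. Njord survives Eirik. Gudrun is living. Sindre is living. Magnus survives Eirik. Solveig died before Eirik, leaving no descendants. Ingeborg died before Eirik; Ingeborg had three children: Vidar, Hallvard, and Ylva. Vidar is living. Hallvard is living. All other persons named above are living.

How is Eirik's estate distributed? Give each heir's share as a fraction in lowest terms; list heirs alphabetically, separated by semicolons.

Gudrun 1/12; Hakon 1/12; Hallvard 1/12; Jorunn 1/12; Magnus 1/4; Njord 1/12; Oskar 1/12; Sindre 1/12; Vidar 1/12; Ylva 1/12

There is no surviving spouse, so the entire estate passes to Eirik's descendants per capita at each generation.
At generation 1 (Liv, Kolbein, Magnus, Ingeborg) there are 4 shares of (1)/4 = 1/4 each.
Living: Magnus — each takes 1/4.
Deceased: Liv, Kolbein, and Ingeborg. Their combined 3/4 is pooled and carried to generation 2.
At generation 2 (Oskar, Hakon, Jorunn, Njord, Gudrun, Sindre, Vidar, Hallvard, Ylva) there are 9 shares of (3/4)/9 = 1/12 each.
Living: Oskar, Hakon, Jorunn, Njord, Gudrun, Sindre, Vidar, Hallvard, and Ylva — each takes 1/12.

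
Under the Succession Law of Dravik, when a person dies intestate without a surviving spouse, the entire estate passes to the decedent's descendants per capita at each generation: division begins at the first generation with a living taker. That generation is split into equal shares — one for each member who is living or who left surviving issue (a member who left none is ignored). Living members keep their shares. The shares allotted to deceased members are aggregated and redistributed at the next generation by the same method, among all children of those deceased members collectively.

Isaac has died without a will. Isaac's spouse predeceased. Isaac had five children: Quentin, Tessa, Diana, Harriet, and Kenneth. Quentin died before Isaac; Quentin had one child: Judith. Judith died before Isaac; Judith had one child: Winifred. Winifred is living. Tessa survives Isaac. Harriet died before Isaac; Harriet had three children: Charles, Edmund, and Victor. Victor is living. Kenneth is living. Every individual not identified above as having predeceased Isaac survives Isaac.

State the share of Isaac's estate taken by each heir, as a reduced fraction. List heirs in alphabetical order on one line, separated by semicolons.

There is no surviving spouse, so the entire estate passes to Isaac's descendants per capita at each generation.
At generation 1 (Quentin, Tessa, Diana, Harriet, Kenneth) there are 5 shares of (1)/5 = 1/5 each.
Living: Tessa, Diana, and Kenneth — each takes 1/5.
Deceased: Quentin and Harriet. Their combined 2/5 is pooled and carried to generation 2.
At generation 2 (Judith, Charles, Edmund, Victor) there are 4 shares of (2/5)/4 = 1/10 each.
Living: Charles, Edmund, and Victor — each takes 1/10.
Deceased: Judith. That 1/10 share is carried to generation 3.
At generation 3 (Winifred) there are 1 shares of (1/10)/1 = 1/10 each.
Living: Winifred — each takes 1/10.

Charles 1/10; Diana 1/5; Edmund 1/10; Kenneth 1/5; Tessa 1/5; Victor 1/10; Winifred 1/10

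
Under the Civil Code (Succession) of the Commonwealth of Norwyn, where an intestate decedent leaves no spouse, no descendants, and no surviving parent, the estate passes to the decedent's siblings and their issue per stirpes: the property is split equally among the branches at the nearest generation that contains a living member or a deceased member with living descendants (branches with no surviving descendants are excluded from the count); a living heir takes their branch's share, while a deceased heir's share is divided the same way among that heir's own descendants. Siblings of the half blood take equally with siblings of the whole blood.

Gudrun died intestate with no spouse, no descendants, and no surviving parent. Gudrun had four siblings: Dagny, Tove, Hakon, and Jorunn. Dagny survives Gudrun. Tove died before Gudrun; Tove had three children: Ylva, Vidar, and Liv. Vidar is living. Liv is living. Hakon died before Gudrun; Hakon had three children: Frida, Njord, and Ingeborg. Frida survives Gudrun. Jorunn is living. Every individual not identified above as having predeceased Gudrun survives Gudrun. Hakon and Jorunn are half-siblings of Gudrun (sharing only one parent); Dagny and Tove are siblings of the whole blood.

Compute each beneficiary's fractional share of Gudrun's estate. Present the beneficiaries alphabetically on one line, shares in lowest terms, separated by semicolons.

No spouse, descendants, or parent survives, so the estate passes to Gudrun's siblings per stirpes.
Half-blood and whole-blood siblings take equally under the stated rule.
The estate is divided into 4 equal shares of 1/4 among Dagny, Tove, Hakon, Jorunn.
Dagny is living and takes 1/4.
Tove predeceased; the 1/4 allotted to Tove's branch passes to Tove's issue by representation.
The 1/4 is divided into 3 equal shares of 1/12 among Ylva, Vidar, Liv.
Ylva is living and takes 1/12.
Vidar is living and takes 1/12.
Liv is living and takes 1/12.
Hakon predeceased; the 1/4 allotted to Hakon's branch passes to Hakon's issue by representation.
The 1/4 is divided into 3 equal shares of 1/12 among Frida, Njord, Ingeborg.
Frida is living and takes 1/12.
Njord is living and takes 1/12.
Ingeborg is living and takes 1/12.
Jorunn is living and takes 1/4.

Dagny 1/4; Frida 1/12; Ingeborg 1/12; Jorunn 1/4; Liv 1/12; Njord 1/12; Vidar 1/12; Ylva 1/12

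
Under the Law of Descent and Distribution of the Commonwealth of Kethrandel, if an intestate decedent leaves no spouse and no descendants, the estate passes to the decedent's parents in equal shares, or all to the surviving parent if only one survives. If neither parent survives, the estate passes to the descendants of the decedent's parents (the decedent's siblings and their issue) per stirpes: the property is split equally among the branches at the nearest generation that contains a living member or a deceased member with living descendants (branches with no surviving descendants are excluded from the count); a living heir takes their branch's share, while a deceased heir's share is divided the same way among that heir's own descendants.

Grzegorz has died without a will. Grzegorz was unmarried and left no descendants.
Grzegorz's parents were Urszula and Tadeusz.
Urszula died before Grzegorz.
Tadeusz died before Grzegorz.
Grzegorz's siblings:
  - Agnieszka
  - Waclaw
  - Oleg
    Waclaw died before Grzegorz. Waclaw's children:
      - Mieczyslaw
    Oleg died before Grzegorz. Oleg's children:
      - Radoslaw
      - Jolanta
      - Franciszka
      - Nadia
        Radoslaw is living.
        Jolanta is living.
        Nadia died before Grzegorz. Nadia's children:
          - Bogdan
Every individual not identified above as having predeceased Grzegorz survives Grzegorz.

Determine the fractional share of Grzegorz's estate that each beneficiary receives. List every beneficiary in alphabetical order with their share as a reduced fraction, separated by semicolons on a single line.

Neither parent survives and there are no descendants, so the estate passes to Grzegorz's siblings and their issue per stirpes.
The estate is divided into 3 equal shares of 1/3 among Agnieszka, Waclaw, Oleg.
Agnieszka is living and takes 1/3.
Waclaw predeceased; the 1/3 allotted to Waclaw's branch passes to Waclaw's issue by representation.
Mieczyslaw is the sole taker at this level and receives the full 1/3.
Oleg predeceased; the 1/3 allotted to Oleg's branch passes to Oleg's issue by representation.
The 1/3 is divided into 4 equal shares of 1/12 among Radoslaw, Jolanta, Franciszka, Nadia.
Radoslaw is living and takes 1/12.
Jolanta is living and takes 1/12.
Franciszka is living and takes 1/12.
Nadia predeceased; the 1/12 allotted to Nadia's branch passes to Nadia's issue by representation.
Bogdan is the sole taker at this level and receives the full 1/12.

Agnieszka 1/3; Bogdan 1/12; Franciszka 1/12; Jolanta 1/12; Mieczyslaw 1/3; Radoslaw 1/12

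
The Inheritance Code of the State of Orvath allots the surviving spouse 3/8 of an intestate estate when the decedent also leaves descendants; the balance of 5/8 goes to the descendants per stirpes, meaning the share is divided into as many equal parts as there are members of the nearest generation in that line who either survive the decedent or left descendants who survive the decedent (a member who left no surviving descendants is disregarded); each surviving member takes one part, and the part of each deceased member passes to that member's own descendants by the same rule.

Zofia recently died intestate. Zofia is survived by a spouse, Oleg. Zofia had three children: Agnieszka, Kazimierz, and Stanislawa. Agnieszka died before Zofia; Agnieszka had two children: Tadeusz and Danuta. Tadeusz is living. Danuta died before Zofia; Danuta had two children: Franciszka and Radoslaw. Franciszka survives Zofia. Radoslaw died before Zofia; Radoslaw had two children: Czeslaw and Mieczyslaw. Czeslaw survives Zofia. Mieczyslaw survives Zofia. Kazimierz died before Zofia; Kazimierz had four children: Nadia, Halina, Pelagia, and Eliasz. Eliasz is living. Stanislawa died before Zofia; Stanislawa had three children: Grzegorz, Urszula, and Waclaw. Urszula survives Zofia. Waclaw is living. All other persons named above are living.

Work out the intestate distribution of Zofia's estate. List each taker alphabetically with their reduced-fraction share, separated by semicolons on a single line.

Czeslaw 5/192; Eliasz 5/96; Franciszka 5/96; Grzegorz 5/72; Halina 5/96; Mieczyslaw 5/192; Nadia 5/96; Oleg 3/8; Pelagia 5/96; Tadeusz 5/48; Urszula 5/72; Waclaw 5/72

Oleg, as surviving spouse, takes 3/8.
The remaining 5/8 passes to Zofia's descendants per stirpes.
The 5/8 is divided into 3 equal shares of 5/24 among Agnieszka, Kazimierz, Stanislawa.
Agnieszka predeceased; the 5/24 allotted to Agnieszka's branch passes to Agnieszka's issue by representation.
The 5/24 is divided into 2 equal shares of 5/48 among Tadeusz, Danuta.
Tadeusz is living and takes 5/48.
Danuta predeceased; the 5/48 allotted to Danuta's branch passes to Danuta's issue by representation.
The 5/48 is divided into 2 equal shares of 5/96 among Franciszka, Radoslaw.
Franciszka is living and takes 5/96.
Radoslaw predeceased; the 5/96 allotted to Radoslaw's branch passes to Radoslaw's issue by representation.
The 5/96 is divided into 2 equal shares of 5/192 among Czeslaw, Mieczyslaw.
Czeslaw is living and takes 5/192.
Mieczyslaw is living and takes 5/192.
Kazimierz predeceased; the 5/24 allotted to Kazimierz's branch passes to Kazimierz's issue by representation.
The 5/24 is divided into 4 equal shares of 5/96 among Nadia, Halina, Pelagia, Eliasz.
Nadia is living and takes 5/96.
Halina is living and takes 5/96.
Pelagia is living and takes 5/96.
Eliasz is living and takes 5/96.
Stanislawa predeceased; the 5/24 allotted to Stanislawa's branch passes to Stanislawa's issue by representation.
The 5/24 is divided into 3 equal shares of 5/72 among Grzegorz, Urszula, Waclaw.
Grzegorz is living and takes 5/72.
Urszula is living and takes 5/72.
Waclaw is living and takes 5/72.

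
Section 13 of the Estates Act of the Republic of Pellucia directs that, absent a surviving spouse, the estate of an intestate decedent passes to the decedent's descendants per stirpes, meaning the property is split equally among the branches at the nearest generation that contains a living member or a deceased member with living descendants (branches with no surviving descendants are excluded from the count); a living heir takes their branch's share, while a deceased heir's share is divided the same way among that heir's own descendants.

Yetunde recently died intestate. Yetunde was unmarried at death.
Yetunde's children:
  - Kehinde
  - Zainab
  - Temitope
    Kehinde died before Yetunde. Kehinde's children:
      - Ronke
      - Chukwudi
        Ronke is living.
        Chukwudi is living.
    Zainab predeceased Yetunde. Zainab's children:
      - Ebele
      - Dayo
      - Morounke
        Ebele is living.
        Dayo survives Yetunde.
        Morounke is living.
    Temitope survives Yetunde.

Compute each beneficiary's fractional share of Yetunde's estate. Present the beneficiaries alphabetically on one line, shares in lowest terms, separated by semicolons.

There is no surviving spouse, so the entire estate passes to Yetunde's descendants per stirpes.
The estate is divided into 3 equal shares of 1/3 among Kehinde, Zainab, Temitope.
Kehinde predeceased; the 1/3 allotted to Kehinde's branch passes to Kehinde's issue by representation.
The 1/3 is divided into 2 equal shares of 1/6 among Ronke, Chukwudi.
Ronke is living and takes 1/6.
Chukwudi is living and takes 1/6.
Zainab predeceased; the 1/3 allotted to Zainab's branch passes to Zainab's issue by representation.
The 1/3 is divided into 3 equal shares of 1/9 among Ebele, Dayo, Morounke.
Ebele is living and takes 1/9.
Dayo is living and takes 1/9.
Morounke is living and takes 1/9.
Temitope is living and takes 1/3.

Chukwudi 1/6; Dayo 1/9; Ebele 1/9; Morounke 1/9; Ronke 1/6; Temitope 1/3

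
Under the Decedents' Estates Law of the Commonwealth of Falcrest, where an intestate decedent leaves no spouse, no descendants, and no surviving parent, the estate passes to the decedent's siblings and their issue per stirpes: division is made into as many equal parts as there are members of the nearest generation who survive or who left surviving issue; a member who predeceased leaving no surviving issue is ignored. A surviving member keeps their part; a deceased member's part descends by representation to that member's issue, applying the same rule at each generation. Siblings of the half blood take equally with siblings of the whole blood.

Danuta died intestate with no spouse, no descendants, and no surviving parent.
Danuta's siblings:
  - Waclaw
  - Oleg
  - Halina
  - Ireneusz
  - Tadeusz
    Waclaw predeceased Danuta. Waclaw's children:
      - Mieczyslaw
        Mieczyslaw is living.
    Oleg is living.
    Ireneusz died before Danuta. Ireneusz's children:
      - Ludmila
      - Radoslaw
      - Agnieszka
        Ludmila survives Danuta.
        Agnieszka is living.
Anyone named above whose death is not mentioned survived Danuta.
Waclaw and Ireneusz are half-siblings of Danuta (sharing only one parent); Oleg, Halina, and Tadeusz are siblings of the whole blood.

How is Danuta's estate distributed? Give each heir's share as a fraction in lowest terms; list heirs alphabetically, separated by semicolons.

Agnieszka 1/15; Halina 1/5; Ludmila 1/15; Mieczyslaw 1/5; Oleg 1/5; Radoslaw 1/15; Tadeusz 1/5

No spouse, descendants, or parent survives, so the estate passes to Danuta's siblings per stirpes.
Half-blood and whole-blood siblings take equally under the stated rule.
The estate is divided into 5 equal shares of 1/5 among Waclaw, Oleg, Halina, Ireneusz, Tadeusz.
Waclaw predeceased; the 1/5 allotted to Waclaw's branch passes to Waclaw's issue by representation.
Mieczyslaw is the sole taker at this level and receives the full 1/5.
Oleg is living and takes 1/5.
Halina is living and takes 1/5.
Ireneusz predeceased; the 1/5 allotted to Ireneusz's branch passes to Ireneusz's issue by representation.
The 1/5 is divided into 3 equal shares of 1/15 among Ludmila, Radoslaw, Agnieszka.
Ludmila is living and takes 1/15.
Radoslaw is living and takes 1/15.
Agnieszka is living and takes 1/15.
Tadeusz is living and takes 1/5.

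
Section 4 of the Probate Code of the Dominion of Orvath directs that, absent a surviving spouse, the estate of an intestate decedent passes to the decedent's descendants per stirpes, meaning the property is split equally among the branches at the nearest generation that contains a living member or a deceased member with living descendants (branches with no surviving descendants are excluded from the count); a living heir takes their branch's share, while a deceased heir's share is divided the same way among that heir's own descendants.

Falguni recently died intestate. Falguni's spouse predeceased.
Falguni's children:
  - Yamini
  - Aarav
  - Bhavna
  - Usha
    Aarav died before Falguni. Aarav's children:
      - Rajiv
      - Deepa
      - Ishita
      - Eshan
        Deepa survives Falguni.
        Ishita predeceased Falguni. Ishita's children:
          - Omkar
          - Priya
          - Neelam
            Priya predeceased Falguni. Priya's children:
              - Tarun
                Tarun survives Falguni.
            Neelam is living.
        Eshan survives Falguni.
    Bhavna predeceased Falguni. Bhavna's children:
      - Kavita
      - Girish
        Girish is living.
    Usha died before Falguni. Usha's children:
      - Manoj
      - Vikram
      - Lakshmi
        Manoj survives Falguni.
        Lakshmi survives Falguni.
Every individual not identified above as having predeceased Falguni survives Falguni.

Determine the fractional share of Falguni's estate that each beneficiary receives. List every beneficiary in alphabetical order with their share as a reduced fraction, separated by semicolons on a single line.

Deepa 1/16; Eshan 1/16; Girish 1/8; Kavita 1/8; Lakshmi 1/12; Manoj 1/12; Neelam 1/48; Omkar 1/48; Rajiv 1/16; Tarun 1/48; Vikram 1/12; Yamini 1/4

There is no surviving spouse, so the entire estate passes to Falguni's descendants per stirpes.
The estate is divided into 4 equal shares of 1/4 among Yamini, Aarav, Bhavna, Usha.
Yamini is living and takes 1/4.
Aarav predeceased; the 1/4 allotted to Aarav's branch passes to Aarav's issue by representation.
The 1/4 is divided into 4 equal shares of 1/16 among Rajiv, Deepa, Ishita, Eshan.
Rajiv is living and takes 1/16.
Deepa is living and takes 1/16.
Ishita predeceased; the 1/16 allotted to Ishita's branch passes to Ishita's issue by representation.
The 1/16 is divided into 3 equal shares of 1/48 among Omkar, Priya, Neelam.
Omkar is living and takes 1/48.
Priya predeceased; the 1/48 allotted to Priya's branch passes to Priya's issue by representation.
Tarun is the sole taker at this level and receives the full 1/48.
Neelam is living and takes 1/48.
Eshan is living and takes 1/16.
Bhavna predeceased; the 1/4 allotted to Bhavna's branch passes to Bhavna's issue by representation.
The 1/4 is divided into 2 equal shares of 1/8 among Kavita, Girish.
Kavita is living and takes 1/8.
Girish is living and takes 1/8.
Usha predeceased; the 1/4 allotted to Usha's branch passes to Usha's issue by representation.
The 1/4 is divided into 3 equal shares of 1/12 among Manoj, Vikram, Lakshmi.
Manoj is living and takes 1/12.
Vikram is living and takes 1/12.
Lakshmi is living and takes 1/12.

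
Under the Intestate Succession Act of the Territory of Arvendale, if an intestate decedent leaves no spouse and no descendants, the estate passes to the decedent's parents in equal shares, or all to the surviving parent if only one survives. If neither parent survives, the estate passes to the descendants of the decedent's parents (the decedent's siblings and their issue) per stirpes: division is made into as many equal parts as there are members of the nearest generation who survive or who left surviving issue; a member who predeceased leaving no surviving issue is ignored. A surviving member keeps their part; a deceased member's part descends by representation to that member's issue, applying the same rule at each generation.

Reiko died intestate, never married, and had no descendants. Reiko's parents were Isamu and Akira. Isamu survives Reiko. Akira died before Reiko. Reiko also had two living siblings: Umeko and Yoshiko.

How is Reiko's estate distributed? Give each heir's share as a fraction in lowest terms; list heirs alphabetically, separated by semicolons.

Isamu 1

Only one parent, Isamu, survives, so Isamu takes the entire estate. The siblings take nothing because a surviving parent has priority.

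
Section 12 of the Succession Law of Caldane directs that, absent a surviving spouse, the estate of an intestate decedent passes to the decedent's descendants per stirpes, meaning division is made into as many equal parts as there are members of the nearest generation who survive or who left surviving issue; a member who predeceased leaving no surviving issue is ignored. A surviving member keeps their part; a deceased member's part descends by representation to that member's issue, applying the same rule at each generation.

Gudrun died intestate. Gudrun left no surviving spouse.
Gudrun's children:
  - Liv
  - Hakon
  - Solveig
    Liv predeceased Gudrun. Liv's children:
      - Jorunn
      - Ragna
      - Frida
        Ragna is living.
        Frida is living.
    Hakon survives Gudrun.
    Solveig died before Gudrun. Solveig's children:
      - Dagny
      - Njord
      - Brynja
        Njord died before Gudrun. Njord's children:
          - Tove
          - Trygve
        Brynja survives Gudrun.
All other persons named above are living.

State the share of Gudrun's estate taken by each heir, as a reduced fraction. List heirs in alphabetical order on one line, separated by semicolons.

Brynja 1/9; Dagny 1/9; Frida 1/9; Hakon 1/3; Jorunn 1/9; Ragna 1/9; Tove 1/18; Trygve 1/18

There is no surviving spouse, so the entire estate passes to Gudrun's descendants per stirpes.
The estate is divided into 3 equal shares of 1/3 among Liv, Hakon, Solveig.
Liv predeceased; the 1/3 allotted to Liv's branch passes to Liv's issue by representation.
The 1/3 is divided into 3 equal shares of 1/9 among Jorunn, Ragna, Frida.
Jorunn is living and takes 1/9.
Ragna is living and takes 1/9.
Frida is living and takes 1/9.
Hakon is living and takes 1/3.
Solveig predeceased; the 1/3 allotted to Solveig's branch passes to Solveig's issue by representation.
The 1/3 is divided into 3 equal shares of 1/9 among Dagny, Njord, Brynja.
Dagny is living and takes 1/9.
Njord predeceased; the 1/9 allotted to Njord's branch passes to Njord's issue by representation.
The 1/9 is divided into 2 equal shares of 1/18 among Tove, Trygve.
Tove is living and takes 1/18.
Trygve is living and takes 1/18.
Brynja is living and takes 1/9.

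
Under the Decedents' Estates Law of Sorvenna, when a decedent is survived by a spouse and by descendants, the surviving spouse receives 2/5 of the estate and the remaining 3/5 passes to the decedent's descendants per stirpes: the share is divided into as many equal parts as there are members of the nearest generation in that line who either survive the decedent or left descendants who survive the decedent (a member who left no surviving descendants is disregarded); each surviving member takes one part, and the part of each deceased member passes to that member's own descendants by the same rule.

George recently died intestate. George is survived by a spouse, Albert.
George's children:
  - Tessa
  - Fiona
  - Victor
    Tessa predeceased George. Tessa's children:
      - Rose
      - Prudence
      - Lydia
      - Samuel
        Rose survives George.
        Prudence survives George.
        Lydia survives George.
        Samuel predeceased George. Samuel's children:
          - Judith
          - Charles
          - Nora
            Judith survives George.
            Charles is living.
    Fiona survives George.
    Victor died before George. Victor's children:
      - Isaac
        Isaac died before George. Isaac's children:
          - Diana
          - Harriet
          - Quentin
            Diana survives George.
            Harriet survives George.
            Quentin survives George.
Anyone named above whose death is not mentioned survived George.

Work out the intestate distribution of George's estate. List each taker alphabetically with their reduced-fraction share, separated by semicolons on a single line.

Albert, as surviving spouse, takes 2/5.
The remaining 3/5 passes to George's descendants per stirpes.
The 3/5 is divided into 3 equal shares of 1/5 among Tessa, Fiona, Victor.
Tessa predeceased; the 1/5 allotted to Tessa's branch passes to Tessa's issue by representation.
The 1/5 is divided into 4 equal shares of 1/20 among Rose, Prudence, Lydia, Samuel.
Rose is living and takes 1/20.
Prudence is living and takes 1/20.
Lydia is living and takes 1/20.
Samuel predeceased; the 1/20 allotted to Samuel's branch passes to Samuel's issue by representation.
The 1/20 is divided into 3 equal shares of 1/60 among Judith, Charles, Nora.
Judith is living and takes 1/60.
Charles is living and takes 1/60.
Nora is living and takes 1/60.
Fiona is living and takes 1/5.
Victor predeceased; the 1/5 allotted to Victor's branch passes to Victor's issue by representation.
Isaac's line is the sole branch at this level, so the full 1/5 passes to Isaac's issue by representation.
The 1/5 is divided into 3 equal shares of 1/15 among Diana, Harriet, Quentin.
Diana is living and takes 1/15.
Harriet is living and takes 1/15.
Quentin is living and takes 1/15.

Albert 2/5; Charles 1/60; Diana 1/15; Fiona 1/5; Harriet 1/15; Judith 1/60; Lydia 1/20; Nora 1/60; Prudence 1/20; Quentin 1/15; Rose 1/20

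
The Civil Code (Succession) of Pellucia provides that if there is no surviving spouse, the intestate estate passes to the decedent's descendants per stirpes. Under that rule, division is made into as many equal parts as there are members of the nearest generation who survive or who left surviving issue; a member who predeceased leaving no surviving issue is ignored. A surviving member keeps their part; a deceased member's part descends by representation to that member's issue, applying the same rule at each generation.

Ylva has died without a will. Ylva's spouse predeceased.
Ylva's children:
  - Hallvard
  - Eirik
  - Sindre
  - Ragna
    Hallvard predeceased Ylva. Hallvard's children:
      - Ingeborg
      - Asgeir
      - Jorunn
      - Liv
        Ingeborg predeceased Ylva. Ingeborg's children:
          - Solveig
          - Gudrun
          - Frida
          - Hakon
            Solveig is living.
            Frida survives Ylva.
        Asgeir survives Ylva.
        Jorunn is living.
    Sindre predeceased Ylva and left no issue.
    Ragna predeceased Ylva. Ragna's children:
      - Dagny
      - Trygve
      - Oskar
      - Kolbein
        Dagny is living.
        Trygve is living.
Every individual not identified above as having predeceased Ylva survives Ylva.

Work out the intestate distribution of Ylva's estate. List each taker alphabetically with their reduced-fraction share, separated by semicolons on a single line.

Asgeir 1/12; Dagny 1/12; Eirik 1/3; Frida 1/48; Gudrun 1/48; Hakon 1/48; Jorunn 1/12; Kolbein 1/12; Liv 1/12; Oskar 1/12; Solveig 1/48; Trygve 1/12

There is no surviving spouse, so the entire estate passes to Ylva's descendants per stirpes.
Sindre left no surviving issue, so that branch lapses and is disregarded.
The estate is divided into 3 equal shares of 1/3 among Hallvard, Eirik, Ragna.
Hallvard predeceased; the 1/3 allotted to Hallvard's branch passes to Hallvard's issue by representation.
The 1/3 is divided into 4 equal shares of 1/12 among Ingeborg, Asgeir, Jorunn, Liv.
Ingeborg predeceased; the 1/12 allotted to Ingeborg's branch passes to Ingeborg's issue by representation.
The 1/12 is divided into 4 equal shares of 1/48 among Solveig, Gudrun, Frida, Hakon.
Solveig is living and takes 1/48.
Gudrun is living and takes 1/48.
Frida is living and takes 1/48.
Hakon is living and takes 1/48.
Asgeir is living and takes 1/12.
Jorunn is living and takes 1/12.
Liv is living and takes 1/12.
Eirik is living and takes 1/3.
Ragna predeceased; the 1/3 allotted to Ragna's branch passes to Ragna's issue by representation.
The 1/3 is divided into 4 equal shares of 1/12 among Dagny, Trygve, Oskar, Kolbein.
Dagny is living and takes 1/12.
Trygve is living and takes 1/12.
Oskar is living and takes 1/12.
Kolbein is living and takes 1/12.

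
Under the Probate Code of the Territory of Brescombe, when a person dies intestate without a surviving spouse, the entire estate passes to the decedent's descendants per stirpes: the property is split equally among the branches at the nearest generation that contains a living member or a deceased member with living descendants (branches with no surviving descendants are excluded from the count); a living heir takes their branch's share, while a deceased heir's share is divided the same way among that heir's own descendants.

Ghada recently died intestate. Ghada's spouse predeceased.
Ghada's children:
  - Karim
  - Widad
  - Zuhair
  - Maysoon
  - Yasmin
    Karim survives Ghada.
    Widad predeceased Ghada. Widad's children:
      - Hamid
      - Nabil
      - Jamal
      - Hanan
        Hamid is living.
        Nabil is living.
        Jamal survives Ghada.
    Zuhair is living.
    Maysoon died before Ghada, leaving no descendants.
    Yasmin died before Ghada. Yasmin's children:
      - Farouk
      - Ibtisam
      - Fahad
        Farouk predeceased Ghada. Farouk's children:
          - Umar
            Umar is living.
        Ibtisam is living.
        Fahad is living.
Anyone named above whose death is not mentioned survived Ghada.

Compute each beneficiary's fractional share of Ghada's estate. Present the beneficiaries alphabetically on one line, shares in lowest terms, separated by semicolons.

Fahad 1/12; Hamid 1/16; Hanan 1/16; Ibtisam 1/12; Jamal 1/16; Karim 1/4; Nabil 1/16; Umar 1/12; Zuhair 1/4

There is no surviving spouse, so the entire estate passes to Ghada's descendants per stirpes.
Maysoon left no surviving issue, so that branch lapses and is disregarded.
The estate is divided into 4 equal shares of 1/4 among Karim, Widad, Zuhair, Yasmin.
Karim is living and takes 1/4.
Widad predeceased; the 1/4 allotted to Widad's branch passes to Widad's issue by representation.
The 1/4 is divided into 4 equal shares of 1/16 among Hamid, Nabil, Jamal, Hanan.
Hamid is living and takes 1/16.
Nabil is living and takes 1/16.
Jamal is living and takes 1/16.
Hanan is living and takes 1/16.
Zuhair is living and takes 1/4.
Yasmin predeceased; the 1/4 allotted to Yasmin's branch passes to Yasmin's issue by representation.
The 1/4 is divided into 3 equal shares of 1/12 among Farouk, Ibtisam, Fahad.
Farouk predeceased; the 1/12 allotted to Farouk's branch passes to Farouk's issue by representation.
Umar is the sole taker at this level and receives the full 1/12.
Ibtisam is living and takes 1/12.
Fahad is living and takes 1/12.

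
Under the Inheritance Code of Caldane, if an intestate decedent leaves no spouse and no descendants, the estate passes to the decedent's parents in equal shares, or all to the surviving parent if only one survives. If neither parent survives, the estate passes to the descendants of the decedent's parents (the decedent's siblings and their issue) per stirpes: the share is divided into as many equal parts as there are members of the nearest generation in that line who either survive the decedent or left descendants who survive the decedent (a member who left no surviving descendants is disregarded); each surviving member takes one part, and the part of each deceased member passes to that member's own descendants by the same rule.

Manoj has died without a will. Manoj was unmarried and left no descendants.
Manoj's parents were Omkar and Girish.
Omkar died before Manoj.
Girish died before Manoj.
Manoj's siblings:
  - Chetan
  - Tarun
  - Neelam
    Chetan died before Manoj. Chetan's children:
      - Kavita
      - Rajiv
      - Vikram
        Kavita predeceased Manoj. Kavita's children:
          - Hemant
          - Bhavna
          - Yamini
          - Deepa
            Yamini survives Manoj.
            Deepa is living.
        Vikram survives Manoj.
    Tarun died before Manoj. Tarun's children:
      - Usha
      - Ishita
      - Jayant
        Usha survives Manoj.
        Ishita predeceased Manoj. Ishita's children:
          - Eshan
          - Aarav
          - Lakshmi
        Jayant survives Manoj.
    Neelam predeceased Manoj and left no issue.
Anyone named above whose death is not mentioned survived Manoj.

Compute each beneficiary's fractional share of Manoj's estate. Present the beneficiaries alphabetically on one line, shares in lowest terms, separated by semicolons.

Aarav 1/18; Bhavna 1/24; Deepa 1/24; Eshan 1/18; Hemant 1/24; Jayant 1/6; Lakshmi 1/18; Rajiv 1/6; Usha 1/6; Vikram 1/6; Yamini 1/24

Neither parent survives and there are no descendants, so the estate passes to Manoj's siblings and their issue per stirpes.
Neelam left no surviving issue, so that branch lapses and is disregarded.
The estate is divided into 2 equal shares of 1/2 among Chetan, Tarun.
Chetan predeceased; the 1/2 allotted to Chetan's branch passes to Chetan's issue by representation.
The 1/2 is divided into 3 equal shares of 1/6 among Kavita, Rajiv, Vikram.
Kavita predeceased; the 1/6 allotted to Kavita's branch passes to Kavita's issue by representation.
The 1/6 is divided into 4 equal shares of 1/24 among Hemant, Bhavna, Yamini, Deepa.
Hemant is living and takes 1/24.
Bhavna is living and takes 1/24.
Yamini is living and takes 1/24.
Deepa is living and takes 1/24.
Rajiv is living and takes 1/6.
Vikram is living and takes 1/6.
Tarun predeceased; the 1/2 allotted to Tarun's branch passes to Tarun's issue by representation.
The 1/2 is divided into 3 equal shares of 1/6 among Usha, Ishita, Jayant.
Usha is living and takes 1/6.
Ishita predeceased; the 1/6 allotted to Ishita's branch passes to Ishita's issue by representation.
The 1/6 is divided into 3 equal shares of 1/18 among Eshan, Aarav, Lakshmi.
Eshan is living and takes 1/18.
Aarav is living and takes 1/18.
Lakshmi is living and takes 1/18.
Jayant is living and takes 1/6.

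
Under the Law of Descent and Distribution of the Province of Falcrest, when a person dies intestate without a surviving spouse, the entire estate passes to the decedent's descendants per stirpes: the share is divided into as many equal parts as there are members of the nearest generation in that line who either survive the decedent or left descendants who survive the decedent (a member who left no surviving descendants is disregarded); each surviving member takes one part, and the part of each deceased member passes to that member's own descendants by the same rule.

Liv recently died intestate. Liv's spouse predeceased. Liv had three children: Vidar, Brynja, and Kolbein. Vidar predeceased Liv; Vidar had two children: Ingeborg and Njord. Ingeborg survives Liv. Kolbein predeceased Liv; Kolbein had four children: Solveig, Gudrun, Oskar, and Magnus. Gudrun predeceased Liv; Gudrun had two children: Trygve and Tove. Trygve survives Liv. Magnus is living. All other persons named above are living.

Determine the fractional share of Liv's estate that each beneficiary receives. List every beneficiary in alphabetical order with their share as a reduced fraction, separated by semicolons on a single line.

Brynja 1/3; Ingeborg 1/6; Magnus 1/12; Njord 1/6; Oskar 1/12; Solveig 1/12; Tove 1/24; Trygve 1/24

There is no surviving spouse, so the entire estate passes to Liv's descendants per stirpes.
The estate is divided into 3 equal shares of 1/3 among Vidar, Brynja, Kolbein.
Vidar predeceased; the 1/3 allotted to Vidar's branch passes to Vidar's issue by representation.
The 1/3 is divided into 2 equal shares of 1/6 among Ingeborg, Njord.
Ingeborg is living and takes 1/6.
Njord is living and takes 1/6.
Brynja is living and takes 1/3.
Kolbein predeceased; the 1/3 allotted to Kolbein's branch passes to Kolbein's issue by representation.
The 1/3 is divided into 4 equal shares of 1/12 among Solveig, Gudrun, Oskar, Magnus.
Solveig is living and takes 1/12.
Gudrun predeceased; the 1/12 allotted to Gudrun's branch passes to Gudrun's issue by representation.
The 1/12 is divided into 2 equal shares of 1/24 among Trygve, Tove.
Trygve is living and takes 1/24.
Tove is living and takes 1/24.
Oskar is living and takes 1/12.
Magnus is living and takes 1/12.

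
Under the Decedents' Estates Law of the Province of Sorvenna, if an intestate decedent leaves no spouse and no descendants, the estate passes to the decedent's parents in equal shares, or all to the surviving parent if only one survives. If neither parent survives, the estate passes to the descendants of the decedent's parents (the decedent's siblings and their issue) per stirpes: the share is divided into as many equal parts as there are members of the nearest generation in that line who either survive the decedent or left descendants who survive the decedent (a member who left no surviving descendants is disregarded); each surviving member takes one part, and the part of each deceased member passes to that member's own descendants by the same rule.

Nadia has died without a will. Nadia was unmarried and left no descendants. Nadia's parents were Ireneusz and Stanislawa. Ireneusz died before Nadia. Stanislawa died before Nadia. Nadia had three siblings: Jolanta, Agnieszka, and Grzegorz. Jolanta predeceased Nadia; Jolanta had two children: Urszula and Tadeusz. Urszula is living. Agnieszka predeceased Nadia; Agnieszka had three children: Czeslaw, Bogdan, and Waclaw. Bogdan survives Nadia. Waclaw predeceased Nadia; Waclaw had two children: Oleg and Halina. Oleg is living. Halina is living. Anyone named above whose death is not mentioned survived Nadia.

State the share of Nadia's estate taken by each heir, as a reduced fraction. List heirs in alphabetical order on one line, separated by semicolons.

Neither parent survives and there are no descendants, so the estate passes to Nadia's siblings and their issue per stirpes.
The estate is divided into 3 equal shares of 1/3 among Jolanta, Agnieszka, Grzegorz.
Jolanta predeceased; the 1/3 allotted to Jolanta's branch passes to Jolanta's issue by representation.
The 1/3 is divided into 2 equal shares of 1/6 among Urszula, Tadeusz.
Urszula is living and takes 1/6.
Tadeusz is living and takes 1/6.
Agnieszka predeceased; the 1/3 allotted to Agnieszka's branch passes to Agnieszka's issue by representation.
The 1/3 is divided into 3 equal shares of 1/9 among Czeslaw, Bogdan, Waclaw.
Czeslaw is living and takes 1/9.
Bogdan is living and takes 1/9.
Waclaw predeceased; the 1/9 allotted to Waclaw's branch passes to Waclaw's issue by representation.
The 1/9 is divided into 2 equal shares of 1/18 among Oleg, Halina.
Oleg is living and takes 1/18.
Halina is living and takes 1/18.
Grzegorz is living and takes 1/3.

Bogdan 1/9; Czeslaw 1/9; Grzegorz 1/3; Halina 1/18; Oleg 1/18; Tadeusz 1/6; Urszula 1/6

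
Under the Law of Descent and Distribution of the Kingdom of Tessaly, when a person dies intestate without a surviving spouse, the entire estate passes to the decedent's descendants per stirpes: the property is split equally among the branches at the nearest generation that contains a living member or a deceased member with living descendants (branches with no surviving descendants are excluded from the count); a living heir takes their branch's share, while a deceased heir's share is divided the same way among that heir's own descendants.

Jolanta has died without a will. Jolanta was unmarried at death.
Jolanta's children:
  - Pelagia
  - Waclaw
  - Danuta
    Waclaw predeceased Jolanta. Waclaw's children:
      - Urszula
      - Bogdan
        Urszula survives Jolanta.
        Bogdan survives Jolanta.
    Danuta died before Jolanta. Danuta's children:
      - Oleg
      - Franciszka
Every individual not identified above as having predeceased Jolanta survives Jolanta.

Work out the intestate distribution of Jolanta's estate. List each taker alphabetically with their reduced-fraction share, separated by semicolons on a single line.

Bogdan 1/6; Franciszka 1/6; Oleg 1/6; Pelagia 1/3; Urszula 1/6

There is no surviving spouse, so the entire estate passes to Jolanta's descendants per stirpes.
The estate is divided into 3 equal shares of 1/3 among Pelagia, Waclaw, Danuta.
Pelagia is living and takes 1/3.
Waclaw predeceased; the 1/3 allotted to Waclaw's branch passes to Waclaw's issue by representation.
The 1/3 is divided into 2 equal shares of 1/6 among Urszula, Bogdan.
Urszula is living and takes 1/6.
Bogdan is living and takes 1/6.
Danuta predeceased; the 1/3 allotted to Danuta's branch passes to Danuta's issue by representation.
The 1/3 is divided into 2 equal shares of 1/6 among Oleg, Franciszka.
Oleg is living and takes 1/6.
Franciszka is living and takes 1/6.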